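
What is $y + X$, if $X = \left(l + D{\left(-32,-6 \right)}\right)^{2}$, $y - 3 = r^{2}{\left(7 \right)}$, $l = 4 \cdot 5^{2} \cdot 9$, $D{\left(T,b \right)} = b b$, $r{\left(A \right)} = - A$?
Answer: $876148$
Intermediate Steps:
$D{\left(T,b \right)} = b^{2}$
$l = 900$ ($l = 4 \cdot 25 \cdot 9 = 100 \cdot 9 = 900$)
$y = 52$ ($y = 3 + \left(\left(-1\right) 7\right)^{2} = 3 + \left(-7\right)^{2} = 3 + 49 = 52$)
$X = 876096$ ($X = \left(900 + \left(-6\right)^{2}\right)^{2} = \left(900 + 36\right)^{2} = 936^{2} = 876096$)
$y + X = 52 + 876096 = 876148$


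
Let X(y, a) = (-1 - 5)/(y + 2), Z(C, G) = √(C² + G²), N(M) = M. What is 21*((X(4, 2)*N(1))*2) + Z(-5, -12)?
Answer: -29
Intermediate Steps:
X(y, a) = -6/(2 + y)
21*((X(4, 2)*N(1))*2) + Z(-5, -12) = 21*((-6/(2 + 4)*1)*2) + √((-5)² + (-12)²) = 21*((-6/6*1)*2) + √(25 + 144) = 21*((-6*⅙*1)*2) + √169 = 21*(-1*1*2) + 13 = 21*(-1*2) + 13 = 21*(-2) + 13 = -42 + 13 = -29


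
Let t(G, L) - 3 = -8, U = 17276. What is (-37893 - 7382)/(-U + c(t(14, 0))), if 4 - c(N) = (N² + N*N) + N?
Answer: 45275/17317 ≈ 2.6145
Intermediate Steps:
t(G, L) = -5 (t(G, L) = 3 - 8 = -5)
c(N) = 4 - N - 2*N² (c(N) = 4 - ((N² + N*N) + N) = 4 - ((N² + N²) + N) = 4 - (2*N² + N) = 4 - (N + 2*N²) = 4 + (-N - 2*N²) = 4 - N - 2*N²)
(-37893 - 7382)/(-U + c(t(14, 0))) = (-37893 - 7382)/(-1*17276 + (4 - 1*(-5) - 2*(-5)²)) = -45275/(-17276 + (4 + 5 - 2*25)) = -45275/(-17276 + (4 + 5 - 50)) = -45275/(-17276 - 41) = -45275/(-17317) = -45275*(-1/17317) = 45275/17317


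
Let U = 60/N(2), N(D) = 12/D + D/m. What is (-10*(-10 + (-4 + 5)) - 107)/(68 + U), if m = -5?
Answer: -119/551 ≈ -0.21597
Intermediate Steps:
N(D) = 12/D - D/5 (N(D) = 12/D + D/(-5) = 12/D + D*(-⅕) = 12/D - D/5)
U = 75/7 (U = 60/(12/2 - ⅕*2) = 60/(12*(½) - ⅖) = 60/(6 - ⅖) = 60/(28/5) = 60*(5/28) = 75/7 ≈ 10.714)
(-10*(-10 + (-4 + 5)) - 107)/(68 + U) = (-10*(-10 + (-4 + 5)) - 107)/(68 + 75/7) = (-10*(-10 + 1) - 107)/(551/7) = (-10*(-9) - 107)*(7/551) = (90 - 107)*(7/551) = -17*7/551 = -119/551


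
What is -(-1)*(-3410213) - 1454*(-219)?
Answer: -3091787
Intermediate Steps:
-(-1)*(-3410213) - 1454*(-219) = -1*3410213 + 318426 = -3410213 + 318426 = -3091787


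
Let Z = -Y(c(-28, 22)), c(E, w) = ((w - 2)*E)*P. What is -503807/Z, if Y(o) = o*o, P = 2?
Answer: 503807/1254400 ≈ 0.40163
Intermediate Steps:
c(E, w) = 2*E*(-2 + w) (c(E, w) = ((w - 2)*E)*2 = ((-2 + w)*E)*2 = (E*(-2 + w))*2 = 2*E*(-2 + w))
Y(o) = o²
Z = -1254400 (Z = -(2*(-28)*(-2 + 22))² = -(2*(-28)*20)² = -1*(-1120)² = -1*1254400 = -1254400)
-503807/Z = -503807/(-1254400) = -503807*(-1/1254400) = 503807/1254400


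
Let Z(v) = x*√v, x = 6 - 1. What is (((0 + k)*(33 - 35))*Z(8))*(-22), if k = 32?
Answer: 14080*√2 ≈ 19912.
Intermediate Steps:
x = 5
Z(v) = 5*√v
(((0 + k)*(33 - 35))*Z(8))*(-22) = (((0 + 32)*(33 - 35))*(5*√8))*(-22) = ((32*(-2))*(5*(2*√2)))*(-22) = -640*√2*(-22) = 14080*√2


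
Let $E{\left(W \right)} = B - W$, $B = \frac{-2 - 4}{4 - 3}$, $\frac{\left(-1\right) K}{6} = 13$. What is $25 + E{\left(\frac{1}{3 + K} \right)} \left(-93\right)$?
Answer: $\frac{14544}{25} \approx 581.76$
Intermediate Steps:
$K = -78$ ($K = \left(-6\right) 13 = -78$)
$B = -6$ ($B = - \frac{6}{1} = \left(-6\right) 1 = -6$)
$E{\left(W \right)} = -6 - W$
$25 + E{\left(\frac{1}{3 + K} \right)} \left(-93\right) = 25 + \left(-6 - \frac{1}{3 - 78}\right) \left(-93\right) = 25 + \left(-6 - \frac{1}{-75}\right) \left(-93\right) = 25 + \left(-6 - - \frac{1}{75}\right) \left(-93\right) = 25 + \left(-6 + \frac{1}{75}\right) \left(-93\right) = 25 - - \frac{13919}{25} = 25 + \frac{13919}{25} = \frac{14544}{25}$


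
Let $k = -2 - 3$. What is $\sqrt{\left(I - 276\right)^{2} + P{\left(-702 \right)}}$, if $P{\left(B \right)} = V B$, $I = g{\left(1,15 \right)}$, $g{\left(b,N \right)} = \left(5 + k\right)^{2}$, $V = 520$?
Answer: $12 i \sqrt{2006} \approx 537.46 i$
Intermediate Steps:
$k = -5$
$g{\left(b,N \right)} = 0$ ($g{\left(b,N \right)} = \left(5 - 5\right)^{2} = 0^{2} = 0$)
$I = 0$
$P{\left(B \right)} = 520 B$
$\sqrt{\left(I - 276\right)^{2} + P{\left(-702 \right)}} = \sqrt{\left(0 - 276\right)^{2} + 520 \left(-702\right)} = \sqrt{\left(-276\right)^{2} - 365040} = \sqrt{76176 - 365040} = \sqrt{-288864} = 12 i \sqrt{2006}$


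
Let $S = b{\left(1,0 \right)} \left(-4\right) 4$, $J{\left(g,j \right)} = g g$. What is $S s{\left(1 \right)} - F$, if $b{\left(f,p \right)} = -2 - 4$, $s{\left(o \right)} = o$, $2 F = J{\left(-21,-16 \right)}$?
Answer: $- \frac{249}{2} \approx -124.5$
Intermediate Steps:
$J{\left(g,j \right)} = g^{2}$
$F = \frac{441}{2}$ ($F = \frac{\left(-21\right)^{2}}{2} = \frac{1}{2} \cdot 441 = \frac{441}{2} \approx 220.5$)
$b{\left(f,p \right)} = -6$ ($b{\left(f,p \right)} = -2 - 4 = -6$)
$S = 96$ ($S = \left(-6\right) \left(-4\right) 4 = 24 \cdot 4 = 96$)
$S s{\left(1 \right)} - F = 96 \cdot 1 - \frac{441}{2} = 96 - \frac{441}{2} = - \frac{249}{2}$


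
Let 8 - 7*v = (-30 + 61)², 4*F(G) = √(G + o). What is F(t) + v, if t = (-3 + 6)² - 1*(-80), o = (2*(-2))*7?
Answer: -953/7 + √61/4 ≈ -134.19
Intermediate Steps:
o = -28 (o = -4*7 = -28)
t = 89 (t = 3² + 80 = 9 + 80 = 89)
F(G) = √(-28 + G)/4 (F(G) = √(G - 28)/4 = √(-28 + G)/4)
v = -953/7 (v = 8/7 - (-30 + 61)²/7 = 8/7 - ⅐*31² = 8/7 - ⅐*961 = 8/7 - 961/7 = -953/7 ≈ -136.14)
F(t) + v = √(-28 + 89)/4 - 953/7 = √61/4 - 953/7 = -953/7 + √61/4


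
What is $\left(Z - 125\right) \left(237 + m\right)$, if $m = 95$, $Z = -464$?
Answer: $-195548$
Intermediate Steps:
$\left(Z - 125\right) \left(237 + m\right) = \left(-464 - 125\right) \left(237 + 95\right) = \left(-589\right) 332 = -195548$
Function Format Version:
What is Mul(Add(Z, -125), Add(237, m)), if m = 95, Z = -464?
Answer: -195548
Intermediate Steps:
Mul(Add(Z, -125), Add(237, m)) = Mul(Add(-464, -125), Add(237, 95)) = Mul(-589, 332) = -195548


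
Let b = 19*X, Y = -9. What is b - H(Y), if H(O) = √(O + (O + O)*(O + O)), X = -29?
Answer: -551 - 3*√35 ≈ -568.75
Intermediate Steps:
b = -551 (b = 19*(-29) = -551)
H(O) = √(O + 4*O²) (H(O) = √(O + (2*O)*(2*O)) = √(O + 4*O²))
b - H(Y) = -551 - √(-9*(1 + 4*(-9))) = -551 - √(-9*(1 - 36)) = -551 - √(-9*(-35)) = -551 - √315 = -551 - 3*√35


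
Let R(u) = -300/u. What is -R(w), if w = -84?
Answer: -25/7 ≈ -3.5714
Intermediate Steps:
-R(w) = -(-300)/(-84) = -(-300)*(-1)/84 = -1*25/7 = -25/7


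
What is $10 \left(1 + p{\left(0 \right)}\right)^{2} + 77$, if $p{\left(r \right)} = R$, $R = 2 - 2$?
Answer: $87$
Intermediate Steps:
$R = 0$
$p{\left(r \right)} = 0$
$10 \left(1 + p{\left(0 \right)}\right)^{2} + 77 = 10 \left(1 + 0\right)^{2} + 77 = 10 \cdot 1^{2} + 77 = 10 \cdot 1 + 77 = 10 + 77 = 87$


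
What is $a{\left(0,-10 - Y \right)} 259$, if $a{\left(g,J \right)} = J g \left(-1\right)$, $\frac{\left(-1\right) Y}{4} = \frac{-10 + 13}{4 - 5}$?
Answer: $0$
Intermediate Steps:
$Y = 12$ ($Y = - 4 \frac{-10 + 13}{4 - 5} = - 4 \frac{3}{-1} = - 4 \cdot 3 \left(-1\right) = \left(-4\right) \left(-3\right) = 12$)
$a{\left(g,J \right)} = - J g$
$a{\left(0,-10 - Y \right)} 259 = \left(-1\right) \left(-10 - 12\right) 0 \cdot 259 = \left(-1\right) \left(-22\right) 0 \cdot 259 = 0 \cdot 259 = 0$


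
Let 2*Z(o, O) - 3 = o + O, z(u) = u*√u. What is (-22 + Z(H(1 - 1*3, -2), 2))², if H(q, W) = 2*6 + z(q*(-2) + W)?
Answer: 737/4 - 27*√2 ≈ 146.07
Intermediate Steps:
z(u) = u^(3/2)
H(q, W) = 12 + (W - 2*q)^(3/2) (H(q, W) = 2*6 + (q*(-2) + W)^(3/2) = 12 + (-2*q + W)^(3/2) = 12 + (W - 2*q)^(3/2))
Z(o, O) = 3/2 + O/2 + o/2 (Z(o, O) = 3/2 + (o + O)/2 = 3/2 + (O + o)/2 = 3/2 + (O/2 + o/2) = 3/2 + O/2 + o/2)
(-22 + Z(H(1 - 1*3, -2), 2))² = (-22 + (3/2 + (½)*2 + (12 + (-2 - 2*(1 - 1*3))^(3/2))/2))² = (-22 + (3/2 + 1 + (12 + (-2 - 2*(1 - 3))^(3/2))/2))² = (-22 + (3/2 + 1 + (12 + (-2 - 2*(-2))^(3/2))/2))² = (-22 + (3/2 + 1 + (12 + (-2 + 4)^(3/2))/2))² = (-22 + (3/2 + 1 + (12 + 2^(3/2))/2))² = (-22 + (3/2 + 1 + (12 + 2*√2)/2))² = (-22 + (3/2 + 1 + (6 + √2)))² = (-22 + (17/2 + √2))² = (-27/2 + √2)²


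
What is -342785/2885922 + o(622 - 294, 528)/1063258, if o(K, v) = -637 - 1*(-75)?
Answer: -183045390847/1534239826938 ≈ -0.11931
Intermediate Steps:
o(K, v) = -562 (o(K, v) = -637 + 75 = -562)
-342785/2885922 + o(622 - 294, 528)/1063258 = -342785/2885922 - 562/1063258 = -342785*1/2885922 - 562*1/1063258 = -342785/2885922 - 281/531629 = -183045390847/1534239826938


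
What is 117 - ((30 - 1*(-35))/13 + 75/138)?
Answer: 5127/46 ≈ 111.46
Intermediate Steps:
117 - ((30 - 1*(-35))/13 + 75/138) = 117 - ((30 + 35)*(1/13) + 75*(1/138)) = 117 - (65*(1/13) + 25/46) = 117 - (5 + 25/46) = 117 - 1*255/46 = 117 - 255/46 = 5127/46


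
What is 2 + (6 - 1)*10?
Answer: 52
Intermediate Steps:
2 + (6 - 1)*10 = 2 + 5*10 = 2 + 50 = 52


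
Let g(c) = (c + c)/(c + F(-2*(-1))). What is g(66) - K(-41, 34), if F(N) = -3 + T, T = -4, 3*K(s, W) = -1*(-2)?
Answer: 278/177 ≈ 1.5706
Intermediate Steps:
K(s, W) = ⅔ (K(s, W) = (-1*(-2))/3 = (⅓)*2 = ⅔)
F(N) = -7 (F(N) = -3 - 4 = -7)
g(c) = 2*c/(-7 + c) (g(c) = (c + c)/(c - 7) = (2*c)/(-7 + c) = 2*c/(-7 + c))
g(66) - K(-41, 34) = 2*66/(-7 + 66) - 1*⅔ = 2*66/59 - ⅔ = 2*66*(1/59) - ⅔ = 132/59 - ⅔ = 278/177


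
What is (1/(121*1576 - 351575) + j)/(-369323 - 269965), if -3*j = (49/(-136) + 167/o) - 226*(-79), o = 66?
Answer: 12892600307053/1384745662542528 ≈ 0.0093104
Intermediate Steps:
j = -80138491/13464 (j = -((49/(-136) + 167/66) - 226*(-79))/3 = -((49*(-1/136) + 167*(1/66)) + 17854)/3 = -((-49/136 + 167/66) + 17854)/3 = -(9739/4488 + 17854)/3 = -⅓*80138491/4488 = -80138491/13464 ≈ -5952.1)
(1/(121*1576 - 351575) + j)/(-369323 - 269965) = (1/(121*1576 - 351575) - 80138491/13464)/(-369323 - 269965) = (1/(190696 - 351575) - 80138491/13464)/(-639288) = (1/(-160879) - 80138491/13464)*(-1/639288) = (-1/160879 - 80138491/13464)*(-1/639288) = -12892600307053/2166074856*(-1/639288) = 12892600307053/1384745662542528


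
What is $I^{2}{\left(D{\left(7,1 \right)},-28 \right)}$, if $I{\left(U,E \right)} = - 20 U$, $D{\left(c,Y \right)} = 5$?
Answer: $10000$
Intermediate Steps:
$I^{2}{\left(D{\left(7,1 \right)},-28 \right)} = \left(\left(-20\right) 5\right)^{2} = \left(-100\right)^{2} = 10000$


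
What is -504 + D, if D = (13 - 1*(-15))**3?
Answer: 21448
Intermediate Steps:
D = 21952 (D = (13 + 15)**3 = 28**3 = 21952)
-504 + D = -504 + 21952 = 21448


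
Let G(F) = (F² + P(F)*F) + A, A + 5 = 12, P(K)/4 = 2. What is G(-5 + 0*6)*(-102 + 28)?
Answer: 592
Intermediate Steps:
P(K) = 8 (P(K) = 4*2 = 8)
A = 7 (A = -5 + 12 = 7)
G(F) = 7 + F² + 8*F (G(F) = (F² + 8*F) + 7 = 7 + F² + 8*F)
G(-5 + 0*6)*(-102 + 28) = (7 + (-5 + 0*6)² + 8*(-5 + 0*6))*(-102 + 28) = (7 + (-5 + 0)² + 8*(-5 + 0))*(-74) = (7 + (-5)² + 8*(-5))*(-74) = (7 + 25 - 40)*(-74) = -8*(-74) = 592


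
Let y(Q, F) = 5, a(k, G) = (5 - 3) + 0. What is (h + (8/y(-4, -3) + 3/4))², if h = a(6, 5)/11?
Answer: 310249/48400 ≈ 6.4101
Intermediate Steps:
a(k, G) = 2 (a(k, G) = 2 + 0 = 2)
h = 2/11 ≈ 0.18182
(h + (8/y(-4, -3) + 3/4))² = (2/11 + (8/5 + 3/4))² = (2/11 + (8*(⅕) + 3*(¼)))² = (2/11 + (8/5 + ¾))² = (2/11 + 47/20)² = (557/220)² = 310249/48400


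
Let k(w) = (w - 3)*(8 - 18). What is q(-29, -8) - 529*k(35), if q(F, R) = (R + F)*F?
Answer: 170353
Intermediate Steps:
q(F, R) = F*(F + R) (q(F, R) = (F + R)*F = F*(F + R))
k(w) = 30 - 10*w (k(w) = (-3 + w)*(-10) = 30 - 10*w)
q(-29, -8) - 529*k(35) = -29*(-29 - 8) - 529*(30 - 10*35) = -29*(-37) - 529*(30 - 350) = 1073 - 529*(-320) = 1073 + 169280 = 170353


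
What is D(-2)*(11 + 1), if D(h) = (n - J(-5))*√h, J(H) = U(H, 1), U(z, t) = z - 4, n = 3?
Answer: 144*I*√2 ≈ 203.65*I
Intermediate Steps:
U(z, t) = -4 + z
J(H) = -4 + H
D(h) = 12*√h (D(h) = (3 - (-4 - 5))*√h = (3 - 1*(-9))*√h = (3 + 9)*√h = 12*√h)
D(-2)*(11 + 1) = (12*√(-2))*(11 + 1) = (12*(I*√2))*12 = (12*I*√2)*12 = 144*I*√2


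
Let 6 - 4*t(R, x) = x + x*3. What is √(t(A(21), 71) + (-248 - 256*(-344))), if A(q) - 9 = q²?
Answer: √350986/2 ≈ 296.22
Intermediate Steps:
A(q) = 9 + q²
t(R, x) = 3/2 - x (t(R, x) = 3/2 - (x + x*3)/4 = 3/2 - (x + 3*x)/4 = 3/2 - x)
√(t(A(21), 71) + (-248 - 256*(-344))) = √((3/2 - 1*71) + (-248 - 256*(-344))) = √((3/2 - 71) + (-248 + 88064)) = √(-139/2 + 87816) = √(175493/2) = √350986/2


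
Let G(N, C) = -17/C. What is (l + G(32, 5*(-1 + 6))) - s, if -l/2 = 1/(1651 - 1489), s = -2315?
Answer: 4686473/2025 ≈ 2314.3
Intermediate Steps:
l = -1/81 (l = -2/(1651 - 1489) = -2/162 = -2*1/162 = -1/81 ≈ -0.012346)
(l + G(32, 5*(-1 + 6))) - s = (-1/81 - 17*1/(5*(-1 + 6))) - 1*(-2315) = (-1/81 - 17/(5*5)) + 2315 = (-1/81 - 17/25) + 2315 = -1402/2025 + 2315 = 4686473/2025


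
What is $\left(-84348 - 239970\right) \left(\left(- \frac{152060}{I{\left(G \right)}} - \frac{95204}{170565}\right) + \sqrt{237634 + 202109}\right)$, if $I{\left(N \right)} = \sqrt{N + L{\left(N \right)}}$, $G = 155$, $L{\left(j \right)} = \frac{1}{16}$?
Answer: $\frac{10292123624}{56855} - 324318 \sqrt{439743} + \frac{65754393440 \sqrt{2481}}{827} \approx 3.7455 \cdot 10^{9}$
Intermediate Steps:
$L{\left(j \right)} = \frac{1}{16}$
$I{\left(N \right)} = \sqrt{\frac{1}{16} + N}$ ($I{\left(N \right)} = \sqrt{N + \frac{1}{16}} = \sqrt{\frac{1}{16} + N}$)
$\left(-84348 - 239970\right) \left(\left(- \frac{152060}{I{\left(G \right)}} - \frac{95204}{170565}\right) + \sqrt{237634 + 202109}\right) = \left(-84348 - 239970\right) \left(\left(- \frac{152060}{\frac{1}{4} \sqrt{1 + 16 \cdot 155}} - \frac{95204}{170565}\right) + \sqrt{237634 + 202109}\right) = - 324318 \left(\left(- \frac{152060}{\frac{1}{4} \sqrt{1 + 2480}} - \frac{95204}{170565}\right) + \sqrt{439743}\right) = - 324318 \left(\left(- \frac{152060}{\frac{1}{4} \sqrt{2481}} - \frac{95204}{170565}\right) + \sqrt{439743}\right) = - 324318 \left(\left(- 152060 \frac{4 \sqrt{2481}}{2481} - \frac{95204}{170565}\right) + \sqrt{439743}\right) = - 324318 \left(\left(- \frac{608240 \sqrt{2481}}{2481} - \frac{95204}{170565}\right) + \sqrt{439743}\right) = - 324318 \left(\left(- \frac{95204}{170565} - \frac{608240 \sqrt{2481}}{2481}\right) + \sqrt{439743}\right) = - 324318 \left(- \frac{95204}{170565} + \sqrt{439743} - \frac{608240 \sqrt{2481}}{2481}\right) = \frac{10292123624}{56855} - 324318 \sqrt{439743} + \frac{65754393440 \sqrt{2481}}{827}$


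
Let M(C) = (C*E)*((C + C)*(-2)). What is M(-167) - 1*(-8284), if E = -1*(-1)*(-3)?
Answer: 342952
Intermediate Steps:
E = -3 (E = 1*(-3) = -3)
M(C) = 12*C**2 (M(C) = (C*(-3))*((C + C)*(-2)) = (-3*C)*((2*C)*(-2)) = (-3*C)*(-4*C) = 12*C**2)
M(-167) - 1*(-8284) = 12*(-167)**2 - 1*(-8284) = 12*27889 + 8284 = 334668 + 8284 = 342952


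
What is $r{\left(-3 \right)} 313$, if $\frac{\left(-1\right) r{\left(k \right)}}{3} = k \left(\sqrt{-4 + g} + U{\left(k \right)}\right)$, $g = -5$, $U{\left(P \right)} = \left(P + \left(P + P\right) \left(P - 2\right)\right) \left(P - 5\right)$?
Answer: $-608472 + 8451 i \approx -6.0847 \cdot 10^{5} + 8451.0 i$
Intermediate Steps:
$U{\left(P \right)} = \left(-5 + P\right) \left(P + 2 P \left(-2 + P\right)\right)$ ($U{\left(P \right)} = \left(P + 2 P \left(-2 + P\right)\right) \left(-5 + P\right) = \left(-5 + P\right) \left(P + 2 P \left(-2 + P\right)\right)$)
$r{\left(k \right)} = - 3 k \left(3 i + k \left(15 - 13 k + 2 k^{2}\right)\right)$ ($r{\left(k \right)} = - 3 k \left(\sqrt{-4 - 5} + k \left(15 - 13 k + 2 k^{2}\right)\right) = - 3 k \left(\sqrt{-9} + k \left(15 - 13 k + 2 k^{2}\right)\right) = - 3 k \left(3 i + k \left(15 - 13 k + 2 k^{2}\right)\right)$)
$r{\left(-3 \right)} 313 = \left(-3\right) \left(-3\right) \left(3 i - 3 \left(15 - -39 + 2 \left(-3\right)^{2}\right)\right) 313 = \left(-3\right) \left(-3\right) \left(3 i - 3 \left(15 + 39 + 2 \cdot 9\right)\right) 313 = \left(-3\right) \left(-3\right) \left(3 i - 3 \left(15 + 39 + 18\right)\right) 313 = \left(-3\right) \left(-3\right) \left(3 i - 216\right) 313 = \left(-3\right) \left(-3\right) \left(-216 + 3 i\right) 313 = \left(-1944 + 27 i\right) 313 = -608472 + 8451 i$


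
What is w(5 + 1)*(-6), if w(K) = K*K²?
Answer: -1296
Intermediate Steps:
w(K) = K³
w(5 + 1)*(-6) = (5 + 1)³*(-6) = 6³*(-6) = 216*(-6) = -1296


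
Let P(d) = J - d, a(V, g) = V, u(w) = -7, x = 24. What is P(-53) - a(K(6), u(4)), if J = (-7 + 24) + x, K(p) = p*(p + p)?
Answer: 22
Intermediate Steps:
K(p) = 2*p² (K(p) = p*(2*p) = 2*p²)
J = 41 (J = (-7 + 24) + 24 = 17 + 24 = 41)
P(d) = 41 - d
P(-53) - a(K(6), u(4)) = (41 - 1*(-53)) - 2*6² = (41 + 53) - 2*36 = 94 - 1*72 = 94 - 72 = 22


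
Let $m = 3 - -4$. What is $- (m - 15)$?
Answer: $8$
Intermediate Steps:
$m = 7$ ($m = 3 + 4 = 7$)
$- (m - 15) = - (7 - 15) = \left(-1\right) \left(-8\right) = 8$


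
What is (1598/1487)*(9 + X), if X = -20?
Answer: -17578/1487 ≈ -11.821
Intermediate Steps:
(1598/1487)*(9 + X) = (1598/1487)*(9 - 20) = (1598*(1/1487))*(-11) = (1598/1487)*(-11) = -17578/1487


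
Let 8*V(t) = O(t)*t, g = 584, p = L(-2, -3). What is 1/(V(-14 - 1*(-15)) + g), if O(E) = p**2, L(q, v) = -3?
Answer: 8/4681 ≈ 0.0017090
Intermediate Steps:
p = -3
O(E) = 9 (O(E) = (-3)**2 = 9)
V(t) = 9*t/8 (V(t) = (9*t)/8 = 9*t/8)
1/(V(-14 - 1*(-15)) + g) = 1/(9*(-14 - 1*(-15))/8 + 584) = 1/(9*(-14 + 15)/8 + 584) = 1/((9/8)*1 + 584) = 1/(9/8 + 584) = 1/(4681/8) = 8/4681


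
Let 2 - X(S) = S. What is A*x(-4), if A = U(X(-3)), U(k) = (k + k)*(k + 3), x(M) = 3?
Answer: 240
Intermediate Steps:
X(S) = 2 - S
U(k) = 2*k*(3 + k) (U(k) = (2*k)*(3 + k) = 2*k*(3 + k))
A = 80 (A = 2*(2 - 1*(-3))*(3 + (2 - 1*(-3))) = 2*(2 + 3)*(3 + (2 + 3)) = 2*5*(3 + 5) = 2*5*8 = 80)
A*x(-4) = 80*3 = 240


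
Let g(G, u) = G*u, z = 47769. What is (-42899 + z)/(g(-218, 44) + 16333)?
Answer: 4870/6741 ≈ 0.72244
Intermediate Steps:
(-42899 + z)/(g(-218, 44) + 16333) = (-42899 + 47769)/(-218*44 + 16333) = 4870/(-9592 + 16333) = 4870/6741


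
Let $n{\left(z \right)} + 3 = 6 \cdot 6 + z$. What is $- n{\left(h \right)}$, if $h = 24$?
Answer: $-57$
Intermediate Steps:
$n{\left(z \right)} = 33 + z$ ($n{\left(z \right)} = -3 + \left(6 \cdot 6 + z\right) = -3 + \left(36 + z\right) = 33 + z$)
$- n{\left(h \right)} = - (33 + 24) = \left(-1\right) 57 = -57$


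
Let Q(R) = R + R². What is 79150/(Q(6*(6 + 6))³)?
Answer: 39575/72599908608 ≈ 5.4511e-7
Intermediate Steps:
79150/(Q(6*(6 + 6))³) = 79150/(((6*(6 + 6))*(1 + 6*(6 + 6)))³) = 79150/(((6*12)*(1 + 6*12))³) = 79150/((72*(1 + 72))³) = 79150/((72*73)³) = 79150/(5256³) = 79150/145199817216 = 79150*(1/145199817216) = 39575/72599908608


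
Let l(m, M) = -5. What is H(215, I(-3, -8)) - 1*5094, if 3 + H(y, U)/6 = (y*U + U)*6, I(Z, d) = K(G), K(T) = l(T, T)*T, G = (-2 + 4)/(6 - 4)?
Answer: -43992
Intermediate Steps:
G = 1 (G = 2/2 = 2*(½) = 1)
K(T) = -5*T
I(Z, d) = -5 (I(Z, d) = -5*1 = -5)
H(y, U) = -18 + 36*U + 36*U*y (H(y, U) = -18 + 6*((y*U + U)*6) = -18 + 6*((U*y + U)*6) = -18 + 6*((U + U*y)*6) = -18 + 6*(6*U + 6*U*y) = -18 + (36*U + 36*U*y) = -18 + 36*U + 36*U*y)
H(215, I(-3, -8)) - 1*5094 = (-18 + 36*(-5) + 36*(-5)*215) - 1*5094 = (-18 - 180 - 38700) - 5094 = -38898 - 5094 = -43992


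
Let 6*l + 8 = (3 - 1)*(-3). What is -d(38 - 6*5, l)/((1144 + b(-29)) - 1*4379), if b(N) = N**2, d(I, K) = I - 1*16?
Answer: -4/1197 ≈ -0.0033417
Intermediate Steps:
l = -7/3 (l = -4/3 + ((3 - 1)*(-3))/6 = -4/3 + (2*(-3))/6 = -4/3 + (1/6)*(-6) = -4/3 - 1 = -7/3 ≈ -2.3333)
d(I, K) = -16 + I (d(I, K) = I - 16 = -16 + I)
-d(38 - 6*5, l)/((1144 + b(-29)) - 1*4379) = -(-16 + (38 - 6*5))/((1144 + (-29)**2) - 1*4379) = -(-16 + (38 - 1*30))/((1144 + 841) - 4379) = -(-16 + (38 - 30))/(1985 - 4379) = -(-16 + 8)/(-2394) = -(-8)*(-1)/2394 = -1*4/1197 = -4/1197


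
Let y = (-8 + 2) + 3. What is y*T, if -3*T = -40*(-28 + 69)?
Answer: -1640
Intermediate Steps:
y = -3 (y = -6 + 3 = -3)
T = 1640/3 (T = -(-40)*(-28 + 69)/3 = -(-40)*41/3 = -⅓*(-1640) = 1640/3 ≈ 546.67)
y*T = -3*1640/3 = -1640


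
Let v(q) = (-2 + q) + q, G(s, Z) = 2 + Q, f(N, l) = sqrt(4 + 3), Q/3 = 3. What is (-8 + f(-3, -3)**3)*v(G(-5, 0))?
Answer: -160 + 140*sqrt(7) ≈ 210.41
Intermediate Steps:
Q = 9 (Q = 3*3 = 9)
f(N, l) = sqrt(7)
G(s, Z) = 11 (G(s, Z) = 2 + 9 = 11)
v(q) = -2 + 2*q
(-8 + f(-3, -3)**3)*v(G(-5, 0)) = (-8 + (sqrt(7))**3)*(-2 + 2*11) = (-8 + 7*sqrt(7))*(-2 + 22) = (-8 + 7*sqrt(7))*20 = -160 + 140*sqrt(7)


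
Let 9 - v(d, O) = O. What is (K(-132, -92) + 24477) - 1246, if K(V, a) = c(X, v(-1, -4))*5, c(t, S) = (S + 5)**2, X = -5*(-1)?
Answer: 24851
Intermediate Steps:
v(d, O) = 9 - O
X = 5
c(t, S) = (5 + S)**2
K(V, a) = 1620 (K(V, a) = (5 + (9 - 1*(-4)))**2*5 = (5 + (9 + 4))**2*5 = (5 + 13)**2*5 = 18**2*5 = 324*5 = 1620)
(K(-132, -92) + 24477) - 1246 = (1620 + 24477) - 1246 = 26097 - 1246 = 24851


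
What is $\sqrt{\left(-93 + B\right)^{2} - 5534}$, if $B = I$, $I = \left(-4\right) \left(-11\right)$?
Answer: $i \sqrt{3133} \approx 55.973 i$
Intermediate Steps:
$I = 44$
$B = 44$
$\sqrt{\left(-93 + B\right)^{2} - 5534} = \sqrt{\left(-93 + 44\right)^{2} - 5534} = \sqrt{\left(-49\right)^{2} - 5534} = \sqrt{2401 - 5534} = \sqrt{-3133} = i \sqrt{3133}$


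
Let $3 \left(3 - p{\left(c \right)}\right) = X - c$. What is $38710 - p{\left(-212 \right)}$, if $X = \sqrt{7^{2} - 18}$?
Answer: $\frac{116333}{3} + \frac{\sqrt{31}}{3} \approx 38780.0$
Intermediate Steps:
$X = \sqrt{31}$ ($X = \sqrt{49 - 18} = \sqrt{31} \approx 5.5678$)
$p{\left(c \right)} = 3 - \frac{\sqrt{31}}{3} + \frac{c}{3}$ ($p{\left(c \right)} = 3 - \frac{\sqrt{31} - c}{3} = 3 + \left(- \frac{\sqrt{31}}{3} + \frac{c}{3}\right) = 3 - \frac{\sqrt{31}}{3} + \frac{c}{3}$)
$38710 - p{\left(-212 \right)} = 38710 - \left(3 - \frac{\sqrt{31}}{3} + \frac{1}{3} \left(-212\right)\right) = 38710 - \left(3 - \frac{\sqrt{31}}{3} - \frac{212}{3}\right) = 38710 - \left(- \frac{203}{3} - \frac{\sqrt{31}}{3}\right) = 38710 + \left(\frac{203}{3} + \frac{\sqrt{31}}{3}\right) = \frac{116333}{3} + \frac{\sqrt{31}}{3}$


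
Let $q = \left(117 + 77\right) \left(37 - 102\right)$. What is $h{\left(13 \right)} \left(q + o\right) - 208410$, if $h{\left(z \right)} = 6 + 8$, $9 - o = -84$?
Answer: $-383648$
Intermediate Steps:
$q = -12610$ ($q = 194 \left(-65\right) = -12610$)
$o = 93$ ($o = 9 - -84 = 9 + 84 = 93$)
$h{\left(z \right)} = 14$
$h{\left(13 \right)} \left(q + o\right) - 208410 = 14 \left(-12610 + 93\right) - 208410 = 14 \left(-12517\right) - 208410 = -175238 - 208410 = -383648$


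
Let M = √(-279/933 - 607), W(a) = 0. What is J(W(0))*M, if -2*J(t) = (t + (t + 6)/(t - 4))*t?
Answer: 0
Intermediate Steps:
J(t) = -t*(t + (6 + t)/(-4 + t))/2 (J(t) = -(t + (t + 6)/(t - 4))*t/2 = -(t + (6 + t)/(-4 + t))*t/2 = -t*(t + (6 + t)/(-4 + t))/2)
M = I*√58738570/311 (M = √(-279*1/933 - 607) = √(-93/311 - 607) = √(-188870/311) = I*√58738570/311 ≈ 24.643*I)
J(W(0))*M = ((½)*0*(-6 - 1*0² + 3*0)/(-4 + 0))*(I*√58738570/311) = ((½)*0*(-6 - 1*0 + 0)/(-4))*(I*√58738570/311) = ((½)*0*(-¼)*(-6 + 0 + 0))*(I*√58738570/311) = ((½)*0*(-¼)*(-6))*(I*√58738570/311) = 0*(I*√58738570/311) = 0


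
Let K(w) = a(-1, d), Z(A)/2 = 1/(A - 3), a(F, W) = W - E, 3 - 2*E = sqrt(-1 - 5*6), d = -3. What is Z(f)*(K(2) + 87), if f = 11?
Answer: 165/8 + I*sqrt(31)/8 ≈ 20.625 + 0.69597*I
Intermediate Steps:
E = 3/2 - I*sqrt(31)/2 (E = 3/2 - sqrt(-1 - 5*6)/2 = 3/2 - sqrt(-1 - 30)/2 = 3/2 - I*sqrt(31)/2 ≈ 1.5 - 2.7839*I)
a(F, W) = -3/2 + W + I*sqrt(31)/2 (a(F, W) = W - (3/2 - I*sqrt(31)/2) = W + (-3/2 + I*sqrt(31)/2) = -3/2 + W + I*sqrt(31)/2)
Z(A) = 2/(-3 + A) (Z(A) = 2/(A - 3) = 2/(-3 + A))
K(w) = -9/2 + I*sqrt(31)/2 (K(w) = -3/2 - 3 + I*sqrt(31)/2 = -9/2 + I*sqrt(31)/2)
Z(f)*(K(2) + 87) = (2/(-3 + 11))*((-9/2 + I*sqrt(31)/2) + 87) = (2/8)*(165/2 + I*sqrt(31)/2) = (2*(1/8))*(165/2 + I*sqrt(31)/2) = (165/2 + I*sqrt(31)/2)/4 = 165/8 + I*sqrt(31)/8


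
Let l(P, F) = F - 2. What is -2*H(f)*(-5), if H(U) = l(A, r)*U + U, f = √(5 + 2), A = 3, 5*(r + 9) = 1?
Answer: -98*√7 ≈ -259.28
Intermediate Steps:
r = -44/5 (r = -9 + (⅕)*1 = -9 + ⅕ = -44/5 ≈ -8.8000)
f = √7 ≈ 2.6458
l(P, F) = -2 + F
H(U) = -49*U/5 (H(U) = (-2 - 44/5)*U + U = -54*U/5 + U = -49*U/5)
-2*H(f)*(-5) = -(-98)*√7/5*(-5) = (98*√7/5)*(-5) = -98*√7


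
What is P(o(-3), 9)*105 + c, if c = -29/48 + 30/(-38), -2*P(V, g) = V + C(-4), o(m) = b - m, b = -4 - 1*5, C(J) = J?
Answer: 477529/912 ≈ 523.61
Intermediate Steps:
b = -9 (b = -4 - 5 = -9)
o(m) = -9 - m
P(V, g) = 2 - V/2 (P(V, g) = -(V - 4)/2 = -(-4 + V)/2 = 2 - V/2)
c = -1271/912 (c = -29*1/48 + 30*(-1/38) = -29/48 - 15/19 = -1271/912 ≈ -1.3936)
P(o(-3), 9)*105 + c = (2 - (-9 - 1*(-3))/2)*105 - 1271/912 = (2 - (-9 + 3)/2)*105 - 1271/912 = (2 - ½*(-6))*105 - 1271/912 = (2 + 3)*105 - 1271/912 = 5*105 - 1271/912 = 525 - 1271/912 = 477529/912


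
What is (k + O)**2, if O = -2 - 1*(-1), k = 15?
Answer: 196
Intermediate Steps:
O = -1 (O = -2 + 1 = -1)
(k + O)**2 = (15 - 1)**2 = 14**2 = 196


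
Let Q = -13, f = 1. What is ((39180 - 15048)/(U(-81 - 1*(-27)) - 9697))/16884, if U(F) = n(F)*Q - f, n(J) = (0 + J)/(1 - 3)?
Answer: -2011/14138943 ≈ -0.00014223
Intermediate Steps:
n(J) = -J/2 (n(J) = J/(-2) = J*(-1/2) = -J/2)
U(F) = -1 + 13*F/2 (U(F) = -F/2*(-13) - 1*1 = 13*F/2 - 1 = -1 + 13*F/2)
((39180 - 15048)/(U(-81 - 1*(-27)) - 9697))/16884 = ((39180 - 15048)/((-1 + 13*(-81 - 1*(-27))/2) - 9697))/16884 = (24132/((-1 + 13*(-81 + 27)/2) - 9697))*(1/16884) = (24132/((-1 + (13/2)*(-54)) - 9697))*(1/16884) = (24132/((-1 - 351) - 9697))*(1/16884) = (24132/(-352 - 9697))*(1/16884) = (24132/(-10049))*(1/16884) = (24132*(-1/10049))*(1/16884) = -24132/10049*1/16884 = -2011/14138943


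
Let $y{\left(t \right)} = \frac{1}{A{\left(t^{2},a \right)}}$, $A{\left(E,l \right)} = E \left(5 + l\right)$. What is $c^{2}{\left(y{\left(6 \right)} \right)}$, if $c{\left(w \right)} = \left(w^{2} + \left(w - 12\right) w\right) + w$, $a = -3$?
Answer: $\frac{156025}{6718464} \approx 0.023223$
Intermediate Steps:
$y{\left(t \right)} = \frac{1}{2 t^{2}}$ ($y{\left(t \right)} = \frac{1}{t^{2} \left(5 - 3\right)} = \frac{1}{t^{2} \cdot 2} = \frac{1}{2 t^{2}}$)
$c{\left(w \right)} = w + w^{2} + w \left(-12 + w\right)$ ($c{\left(w \right)} = \left(w^{2} + \left(w - 12\right) w\right) + w = \left(w^{2} + \left(-12 + w\right) w\right) + w = \left(w^{2} + w \left(-12 + w\right)\right) + w = w + w^{2} + w \left(-12 + w\right)$)
$c^{2}{\left(y{\left(6 \right)} \right)} = \left(\frac{1}{2 \cdot 36} \left(-11 + 2 \frac{1}{2 \cdot 36}\right)\right)^{2} = \left(\frac{1}{2} \cdot \frac{1}{36} \left(-11 + 2 \cdot \frac{1}{2} \cdot \frac{1}{36}\right)\right)^{2} = \left(\frac{-11 + 2 \cdot \frac{1}{72}}{72}\right)^{2} = \left(\frac{-11 + \frac{1}{36}}{72}\right)^{2} = \left(\frac{1}{72} \left(- \frac{395}{36}\right)\right)^{2} = \left(- \frac{395}{2592}\right)^{2} = \frac{156025}{6718464}$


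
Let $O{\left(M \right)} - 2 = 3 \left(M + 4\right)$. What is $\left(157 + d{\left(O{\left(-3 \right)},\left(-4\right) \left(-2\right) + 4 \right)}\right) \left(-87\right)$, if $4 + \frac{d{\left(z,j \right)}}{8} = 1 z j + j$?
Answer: $-60987$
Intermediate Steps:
$O{\left(M \right)} = 14 + 3 M$ ($O{\left(M \right)} = 2 + 3 \left(M + 4\right) = 2 + 3 \left(4 + M\right) = 2 + \left(12 + 3 M\right) = 14 + 3 M$)
$d{\left(z,j \right)} = -32 + 8 j + 8 j z$ ($d{\left(z,j \right)} = -32 + 8 \left(1 z j + j\right) = -32 + 8 \left(z j + j\right) = -32 + 8 \left(j z + j\right) = -32 + 8 \left(j + j z\right) = -32 + \left(8 j + 8 j z\right) = -32 + 8 j + 8 j z$)
$\left(157 + d{\left(O{\left(-3 \right)},\left(-4\right) \left(-2\right) + 4 \right)}\right) \left(-87\right) = \left(157 + \left(-32 + 8 \left(\left(-4\right) \left(-2\right) + 4\right) + 8 \left(\left(-4\right) \left(-2\right) + 4\right) \left(14 + 3 \left(-3\right)\right)\right)\right) \left(-87\right) = \left(157 + \left(-32 + 8 \left(8 + 4\right) + 8 \left(8 + 4\right) \left(14 - 9\right)\right)\right) \left(-87\right) = \left(157 + \left(-32 + 8 \cdot 12 + 8 \cdot 12 \cdot 5\right)\right) \left(-87\right) = \left(157 + \left(-32 + 96 + 480\right)\right) \left(-87\right) = \left(157 + 544\right) \left(-87\right) = 701 \left(-87\right) = -60987$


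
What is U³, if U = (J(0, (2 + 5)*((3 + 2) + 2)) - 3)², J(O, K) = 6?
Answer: 729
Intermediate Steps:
U = 9 (U = (6 - 3)² = 3² = 9)
U³ = 9³ = 729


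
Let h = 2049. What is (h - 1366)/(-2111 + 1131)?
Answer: -683/980 ≈ -0.69694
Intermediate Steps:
(h - 1366)/(-2111 + 1131) = (2049 - 1366)/(-2111 + 1131) = 683/(-980) = 683*(-1/980) = -683/980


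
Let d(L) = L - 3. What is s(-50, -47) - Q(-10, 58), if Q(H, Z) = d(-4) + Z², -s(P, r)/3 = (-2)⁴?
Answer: -3405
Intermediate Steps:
d(L) = -3 + L
s(P, r) = -48 (s(P, r) = -3*(-2)⁴ = -3*16 = -48)
Q(H, Z) = -7 + Z² (Q(H, Z) = (-3 - 4) + Z² = -7 + Z²)
s(-50, -47) - Q(-10, 58) = -48 - (-7 + 58²) = -48 - (-7 + 3364) = -48 - 1*3357 = -48 - 3357 = -3405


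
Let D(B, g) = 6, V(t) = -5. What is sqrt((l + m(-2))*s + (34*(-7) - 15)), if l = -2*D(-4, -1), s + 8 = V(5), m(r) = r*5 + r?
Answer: sqrt(59) ≈ 7.6811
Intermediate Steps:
m(r) = 6*r (m(r) = 5*r + r = 6*r)
s = -13 (s = -8 - 5 = -13)
l = -12 (l = -2*6 = -12)
sqrt((l + m(-2))*s + (34*(-7) - 15)) = sqrt((-12 + 6*(-2))*(-13) + (34*(-7) - 15)) = sqrt((-12 - 12)*(-13) + (-238 - 15)) = sqrt(-24*(-13) - 253) = sqrt(312 - 253) = sqrt(59)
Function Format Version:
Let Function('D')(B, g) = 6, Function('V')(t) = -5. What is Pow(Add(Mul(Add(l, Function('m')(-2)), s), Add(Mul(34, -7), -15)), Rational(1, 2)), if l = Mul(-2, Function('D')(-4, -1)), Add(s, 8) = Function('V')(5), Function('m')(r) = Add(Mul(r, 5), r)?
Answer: Pow(59, Rational(1, 2)) ≈ 7.6811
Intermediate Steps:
Function('m')(r) = Mul(6, r) (Function('m')(r) = Add(Mul(5, r), r) = Mul(6, r))
s = -13 (s = Add(-8, -5) = -13)
l = -12 (l = Mul(-2, 6) = -12)
Pow(Add(Mul(Add(l, Function('m')(-2)), s), Add(Mul(34, -7), -15)), Rational(1, 2)) = Pow(Add(Mul(Add(-12, Mul(6, -2)), -13), Add(Mul(34, -7), -15)), Rational(1, 2)) = Pow(Add(Mul(Add(-12, -12), -13), Add(-238, -15)), Rational(1, 2)) = Pow(Add(Mul(-24, -13), -253), Rational(1, 2)) = Pow(Add(312, -253), Rational(1, 2)) = Pow(59, Rational(1, 2))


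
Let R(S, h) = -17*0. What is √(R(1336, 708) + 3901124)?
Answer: 2*√975281 ≈ 1975.1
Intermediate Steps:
R(S, h) = 0
√(R(1336, 708) + 3901124) = √(0 + 3901124) = √3901124 = 2*√975281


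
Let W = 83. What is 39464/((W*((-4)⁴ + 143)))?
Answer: 39464/33117 ≈ 1.1917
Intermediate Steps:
39464/((W*((-4)⁴ + 143))) = 39464/((83*((-4)⁴ + 143))) = 39464/((83*(256 + 143))) = 39464/((83*399)) = 39464/33117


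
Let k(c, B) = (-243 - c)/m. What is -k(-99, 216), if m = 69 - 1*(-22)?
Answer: 144/91 ≈ 1.5824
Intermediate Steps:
m = 91 (m = 69 + 22 = 91)
k(c, B) = -243/91 - c/91 (k(c, B) = (-243 - c)/91 = (-243 - c)*(1/91) = -243/91 - c/91)
-k(-99, 216) = -(-243/91 - 1/91*(-99)) = -(-243/91 + 99/91) = -1*(-144/91) = 144/91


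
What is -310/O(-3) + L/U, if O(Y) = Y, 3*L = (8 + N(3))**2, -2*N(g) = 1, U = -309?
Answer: 127645/1236 ≈ 103.27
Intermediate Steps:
N(g) = -1/2 (N(g) = -1/2*1 = -1/2)
L = 75/4 (L = (8 - 1/2)**2/3 = (15/2)**2/3 = (1/3)*(225/4) = 75/4 ≈ 18.750)
-310/O(-3) + L/U = -310/(-3) + (75/4)/(-309) = -310*(-1/3) + (75/4)*(-1/309) = 310/3 - 25/412 = 127645/1236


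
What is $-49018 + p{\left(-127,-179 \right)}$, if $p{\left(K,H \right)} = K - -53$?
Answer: $-49092$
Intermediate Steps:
$p{\left(K,H \right)} = 53 + K$ ($p{\left(K,H \right)} = K + 53 = 53 + K$)
$-49018 + p{\left(-127,-179 \right)} = -49018 + \left(53 - 127\right) = -49018 - 74 = -49092$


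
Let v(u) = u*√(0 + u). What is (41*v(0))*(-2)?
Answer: 0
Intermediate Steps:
v(u) = u^(3/2) (v(u) = u*√u = u^(3/2))
(41*v(0))*(-2) = (41*0^(3/2))*(-2) = (41*0)*(-2) = 0*(-2) = 0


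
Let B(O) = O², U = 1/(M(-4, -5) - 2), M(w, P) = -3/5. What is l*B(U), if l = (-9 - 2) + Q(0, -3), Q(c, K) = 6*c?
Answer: -275/169 ≈ -1.6272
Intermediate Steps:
M(w, P) = -⅗ (M(w, P) = -3*⅕ = -⅗)
U = -5/13 (U = 1/(-⅗ - 2) = 1/(-13/5) = -5/13 ≈ -0.38462)
l = -11 (l = (-9 - 2) + 6*0 = -11 + 0 = -11)
l*B(U) = -11*(-5/13)² = -11*25/169 = -275/169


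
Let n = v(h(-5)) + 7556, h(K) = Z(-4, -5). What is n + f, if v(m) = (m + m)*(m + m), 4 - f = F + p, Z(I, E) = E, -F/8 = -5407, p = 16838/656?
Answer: -11683907/328 ≈ -35622.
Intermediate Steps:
p = 8419/328 (p = 16838*(1/656) = 8419/328 ≈ 25.668)
F = 43256 (F = -8*(-5407) = 43256)
h(K) = -5
f = -14195075/328 (f = 4 - (43256 + 8419/328) = 4 - 1*14196387/328 = 4 - 14196387/328 = -14195075/328 ≈ -43278.)
v(m) = 4*m² (v(m) = (2*m)*(2*m) = 4*m²)
n = 7656 (n = 4*(-5)² + 7556 = 4*25 + 7556 = 100 + 7556 = 7656)
n + f = 7656 - 14195075/328 = -11683907/328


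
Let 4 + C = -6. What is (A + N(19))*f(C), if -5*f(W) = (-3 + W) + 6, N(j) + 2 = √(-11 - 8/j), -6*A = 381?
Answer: -917/10 + 7*I*√4123/95 ≈ -91.7 + 4.7313*I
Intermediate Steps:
C = -10 (C = -4 - 6 = -10)
A = -127/2 (A = -⅙*381 = -127/2 ≈ -63.500)
N(j) = -2 + √(-11 - 8/j)
f(W) = -⅗ - W/5 (f(W) = -((-3 + W) + 6)/5 = -(3 + W)/5 = -⅗ - W/5)
(A + N(19))*f(C) = (-127/2 + (-2 + √(-11 - 8/19)))*(-⅗ - ⅕*(-10)) = (-127/2 + (-2 + √(-11 - 8*1/19)))*(-⅗ + 2) = (-127/2 + (-2 + √(-11 - 8/19)))*(7/5) = (-127/2 + (-2 + √(-217/19)))*(7/5) = (-127/2 + (-2 + I*√4123/19))*(7/5) = (-131/2 + I*√4123/19)*(7/5) = -917/10 + 7*I*√4123/95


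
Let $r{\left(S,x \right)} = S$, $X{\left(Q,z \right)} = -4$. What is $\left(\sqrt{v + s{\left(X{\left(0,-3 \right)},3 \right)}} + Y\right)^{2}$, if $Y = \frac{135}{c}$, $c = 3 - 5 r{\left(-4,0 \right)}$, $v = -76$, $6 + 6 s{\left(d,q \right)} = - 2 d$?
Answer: $- \frac{65408}{1587} + \frac{90 i \sqrt{681}}{23} \approx -41.215 + 102.11 i$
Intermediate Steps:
$s{\left(d,q \right)} = -1 - \frac{d}{3}$ ($s{\left(d,q \right)} = -1 + \frac{\left(-2\right) d}{6} = -1 - \frac{d}{3}$)
$c = 23$ ($c = 3 - -20 = 3 + 20 = 23$)
$Y = \frac{135}{23} \approx 5.8696$
$\left(\sqrt{v + s{\left(X{\left(0,-3 \right)},3 \right)}} + Y\right)^{2} = \left(\sqrt{-76 - - \frac{1}{3}} + \frac{135}{23}\right)^{2} = \left(\sqrt{-76 + \left(-1 + \frac{4}{3}\right)} + \frac{135}{23}\right)^{2} = \left(\sqrt{-76 + \frac{1}{3}} + \frac{135}{23}\right)^{2} = \left(\sqrt{- \frac{227}{3}} + \frac{135}{23}\right)^{2} = \left(\frac{i \sqrt{681}}{3} + \frac{135}{23}\right)^{2} = \left(\frac{135}{23} + \frac{i \sqrt{681}}{3}\right)^{2}$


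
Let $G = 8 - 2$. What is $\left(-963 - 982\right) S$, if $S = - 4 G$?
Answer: $46680$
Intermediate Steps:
$G = 6$
$S = -24$ ($S = \left(-4\right) 6 = -24$)
$\left(-963 - 982\right) S = \left(-963 - 982\right) \left(-24\right) = \left(-1945\right) \left(-24\right) = 46680$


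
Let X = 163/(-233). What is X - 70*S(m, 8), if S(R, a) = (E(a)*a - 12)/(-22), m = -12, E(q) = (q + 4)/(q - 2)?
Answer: 30827/2563 ≈ 12.028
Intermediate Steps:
E(q) = (4 + q)/(-2 + q)
S(R, a) = 6/11 - a*(4 + a)/(22*(-2 + a)) (S(R, a) = (((4 + a)/(-2 + a))*a - 12)/(-22) = (a*(4 + a)/(-2 + a) - 12)*(-1/22) = (-12 + a*(4 + a)/(-2 + a))*(-1/22) = 6/11 - a*(4 + a)/(22*(-2 + a)))
X = -163/233 (X = 163*(-1/233) = -163/233 ≈ -0.69957)
X - 70*S(m, 8) = -163/233 - 35*(-24 - 1*8² + 8*8)/(11*(-2 + 8)) = -163/233 - 35*(-24 - 1*64 + 64)/(11*6) = -163/233 - 35*(-24 - 64 + 64)/(11*6) = -163/233 - 35*(-24)/(11*6) = -163/233 - 70*(-2/11) = -163/233 + 140/11 = 30827/2563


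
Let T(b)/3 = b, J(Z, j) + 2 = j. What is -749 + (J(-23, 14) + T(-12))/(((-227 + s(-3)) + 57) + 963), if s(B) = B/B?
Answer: -297365/397 ≈ -749.03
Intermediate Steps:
J(Z, j) = -2 + j
s(B) = 1
T(b) = 3*b
-749 + (J(-23, 14) + T(-12))/(((-227 + s(-3)) + 57) + 963) = -749 + ((-2 + 14) + 3*(-12))/(((-227 + 1) + 57) + 963) = -749 + (12 - 36)/((-226 + 57) + 963) = -749 - 24/(-169 + 963) = -749 - 24/794 = -749 - 24*1/794 = -749 - 12/397 = -297365/397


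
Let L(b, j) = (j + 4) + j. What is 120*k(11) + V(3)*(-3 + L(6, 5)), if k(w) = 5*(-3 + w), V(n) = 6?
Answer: 4866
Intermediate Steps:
L(b, j) = 4 + 2*j (L(b, j) = (4 + j) + j = 4 + 2*j)
k(w) = -15 + 5*w
120*k(11) + V(3)*(-3 + L(6, 5)) = 120*(-15 + 5*11) + 6*(-3 + (4 + 2*5)) = 120*(-15 + 55) + 6*(-3 + (4 + 10)) = 120*40 + 6*(-3 + 14) = 4800 + 6*11 = 4800 + 66 = 4866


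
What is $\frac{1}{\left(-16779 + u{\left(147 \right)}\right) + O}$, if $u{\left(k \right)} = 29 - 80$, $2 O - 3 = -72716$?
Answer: $- \frac{2}{106373} \approx -1.8802 \cdot 10^{-5}$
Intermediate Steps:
$O = - \frac{72713}{2}$ ($O = \frac{3}{2} + \frac{1}{2} \left(-72716\right) = \frac{3}{2} - 36358 = - \frac{72713}{2} \approx -36357.0$)
$u{\left(k \right)} = -51$ ($u{\left(k \right)} = 29 - 80 = -51$)
$\frac{1}{\left(-16779 + u{\left(147 \right)}\right) + O} = \frac{1}{\left(-16779 - 51\right) - \frac{72713}{2}} = \frac{1}{-16830 - \frac{72713}{2}} = \frac{1}{- \frac{106373}{2}} = - \frac{2}{106373}$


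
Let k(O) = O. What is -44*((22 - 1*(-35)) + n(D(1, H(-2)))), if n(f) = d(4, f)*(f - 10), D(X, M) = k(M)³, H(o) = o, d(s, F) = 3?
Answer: -132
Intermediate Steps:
D(X, M) = M³
n(f) = -30 + 3*f (n(f) = 3*(f - 10) = 3*(-10 + f) = -30 + 3*f)
-44*((22 - 1*(-35)) + n(D(1, H(-2)))) = -44*((22 - 1*(-35)) + (-30 + 3*(-2)³)) = -44*((22 + 35) + (-30 + 3*(-8))) = -44*(57 + (-30 - 24)) = -44*(57 - 54) = -44*3 = -132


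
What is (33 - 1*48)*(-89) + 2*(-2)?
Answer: 1331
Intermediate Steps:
(33 - 1*48)*(-89) + 2*(-2) = (33 - 48)*(-89) - 4 = -15*(-89) - 4 = 1335 - 4 = 1331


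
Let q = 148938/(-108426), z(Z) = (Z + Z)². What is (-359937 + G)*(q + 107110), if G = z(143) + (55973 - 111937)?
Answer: -646680269456635/18071 ≈ -3.5786e+10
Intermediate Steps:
z(Z) = 4*Z² (z(Z) = (2*Z)² = 4*Z²)
G = 25832 (G = 4*143² + (55973 - 111937) = 4*20449 - 55964 = 81796 - 55964 = 25832)
q = -24823/18071 (q = 148938*(-1/108426) = -24823/18071 ≈ -1.3736)
(-359937 + G)*(q + 107110) = (-359937 + 25832)*(-24823/18071 + 107110) = -334105*1935559987/18071 = -646680269456635/18071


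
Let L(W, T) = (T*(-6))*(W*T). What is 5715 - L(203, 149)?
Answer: 27046533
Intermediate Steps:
L(W, T) = -6*W*T² (L(W, T) = (-6*T)*(T*W) = -6*W*T²)
5715 - L(203, 149) = 5715 - (-6)*203*149² = 5715 - (-6)*203*22201 = 5715 - 1*(-27040818) = 5715 + 27040818 = 27046533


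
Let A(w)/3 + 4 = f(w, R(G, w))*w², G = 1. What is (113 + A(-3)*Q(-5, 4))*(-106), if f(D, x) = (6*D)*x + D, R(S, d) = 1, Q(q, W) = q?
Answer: -318848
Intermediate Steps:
f(D, x) = D + 6*D*x (f(D, x) = 6*D*x + D = D + 6*D*x)
A(w) = -12 + 21*w³ (A(w) = -12 + 3*((w*(1 + 6*1))*w²) = -12 + 3*((w*(1 + 6))*w²) = -12 + 3*((w*7)*w²) = -12 + 3*((7*w)*w²) = -12 + 3*(7*w³) = -12 + 21*w³)
(113 + A(-3)*Q(-5, 4))*(-106) = (113 + (-12 + 21*(-3)³)*(-5))*(-106) = (113 + (-12 + 21*(-27))*(-5))*(-106) = (113 + (-12 - 567)*(-5))*(-106) = (113 - 579*(-5))*(-106) = (113 + 2895)*(-106) = 3008*(-106) = -318848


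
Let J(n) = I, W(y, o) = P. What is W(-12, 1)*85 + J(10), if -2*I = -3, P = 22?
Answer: 3743/2 ≈ 1871.5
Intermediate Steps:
I = 3/2 (I = -½*(-3) = 3/2 ≈ 1.5000)
W(y, o) = 22
J(n) = 3/2
W(-12, 1)*85 + J(10) = 22*85 + 3/2 = 1870 + 3/2 = 3743/2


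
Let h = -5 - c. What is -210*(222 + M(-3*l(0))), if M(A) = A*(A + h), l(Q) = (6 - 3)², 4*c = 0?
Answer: -228060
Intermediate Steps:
c = 0 (c = (¼)*0 = 0)
l(Q) = 9 (l(Q) = 3² = 9)
h = -5 (h = -5 - 1*0 = -5 + 0 = -5)
M(A) = A*(-5 + A) (M(A) = A*(A - 5) = A*(-5 + A))
-210*(222 + M(-3*l(0))) = -210*(222 + (-3*9)*(-5 - 3*9)) = -210*(222 - 27*(-5 - 27)) = -210*(222 - 27*(-32)) = -210*(222 + 864) = -210*1086 = -228060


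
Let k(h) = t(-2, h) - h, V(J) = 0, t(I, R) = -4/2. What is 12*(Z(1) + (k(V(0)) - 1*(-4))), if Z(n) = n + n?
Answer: 48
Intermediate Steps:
t(I, R) = -2 (t(I, R) = -4*1/2 = -2)
k(h) = -2 - h
Z(n) = 2*n
12*(Z(1) + (k(V(0)) - 1*(-4))) = 12*(2*1 + ((-2 - 1*0) - 1*(-4))) = 12*(2 + ((-2 + 0) + 4)) = 12*(2 + (-2 + 4)) = 12*(2 + 2) = 12*4 = 48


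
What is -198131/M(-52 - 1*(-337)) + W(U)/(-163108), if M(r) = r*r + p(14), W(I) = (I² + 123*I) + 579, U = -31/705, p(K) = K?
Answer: -16085393687860469/6585944481834300 ≈ -2.4424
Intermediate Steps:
U = -31/705 (U = -31*1/705 = -31/705 ≈ -0.043972)
W(I) = 579 + I² + 123*I
M(r) = 14 + r² (M(r) = r*r + 14 = r² + 14 = 14 + r²)
-198131/M(-52 - 1*(-337)) + W(U)/(-163108) = -198131/(14 + (-52 - 1*(-337))²) + (579 + (-31/705)² + 123*(-31/705))/(-163108) = -198131/(14 + (-52 + 337)²) + (579 + 961/497025 - 1271/235)*(-1/163108) = -198131/(14 + 285²) + (285090271/497025)*(-1/163108) = -198131/(14 + 81225) - 285090271/81068753700 = -198131/81239 - 285090271/81068753700 = -16085393687860469/6585944481834300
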